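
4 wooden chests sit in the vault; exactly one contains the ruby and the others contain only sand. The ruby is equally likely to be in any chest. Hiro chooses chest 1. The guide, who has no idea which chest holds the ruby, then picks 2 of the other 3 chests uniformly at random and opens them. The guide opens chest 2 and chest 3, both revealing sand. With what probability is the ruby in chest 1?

1/2

Consider each possible location of the ruby in turn.
If it is in either of chests 1 and 4 (prior 1/4 each): the guide picks exactly this set with probability 1/3 regardless, and none is the prize; weight (1/4)·(1/3) = 1/12 each.
If it is in either of chests 2 and 3 (prior 1/4 each): that chest was opened and seen not to hold the prize — ruled out; weight (1/4)·0 = 0 each.
The weights sum to 1/6.
So P(the ruby in chest 1 | the guide opened chest 2 and chest 3) = (1/12) / (1/6) = 1/2.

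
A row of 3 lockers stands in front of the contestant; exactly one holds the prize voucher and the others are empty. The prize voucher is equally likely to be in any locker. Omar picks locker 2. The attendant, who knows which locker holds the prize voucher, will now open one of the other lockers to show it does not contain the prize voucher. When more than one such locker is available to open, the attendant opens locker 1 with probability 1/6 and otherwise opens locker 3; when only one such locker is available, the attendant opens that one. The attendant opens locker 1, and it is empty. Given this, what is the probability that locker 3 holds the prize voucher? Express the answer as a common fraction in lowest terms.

Consider each possible location of the prize voucher in turn.
If it is in locker 1 (prior 1/3): the attendant opened locker 1, so this case is ruled out; weight (1/3)·0 = 0.
If it is in locker 2 (prior 1/3): locker 1 is available, opened with probability 1/6; weight (1/3)·(1/6) = 1/18.
If it is in locker 3 (prior 1/3): only locker 1 is available, probability 1; weight (1/3)·1 = 1/3.
The weights sum to 7/18.
So P(the prize voucher in locker 3 | the attendant opened locker 1) = (1/3) / (7/18) = 6/7.

6/7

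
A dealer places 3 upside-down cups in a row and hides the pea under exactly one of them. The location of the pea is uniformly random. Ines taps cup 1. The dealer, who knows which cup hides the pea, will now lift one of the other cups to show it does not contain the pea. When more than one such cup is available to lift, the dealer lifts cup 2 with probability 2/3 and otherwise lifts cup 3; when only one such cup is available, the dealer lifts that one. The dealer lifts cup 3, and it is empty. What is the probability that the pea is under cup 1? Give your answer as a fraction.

Consider each possible location of the pea in turn.
If it is under cup 1 (prior 1/3): cup 2 is available but not opened, probability 1/3; weight (1/3)·(1/3) = 1/9.
If it is under cup 2 (prior 1/3): only cup 3 is available, probability 1; weight (1/3)·1 = 1/3.
If it is under cup 3 (prior 1/3): the dealer opened cup 3, so this case is ruled out; weight (1/3)·0 = 0.
The weights sum to 4/9.
So P(the pea under cup 1 | the dealer opened cup 3) = (1/9) / (4/9) = 1/4.

1/4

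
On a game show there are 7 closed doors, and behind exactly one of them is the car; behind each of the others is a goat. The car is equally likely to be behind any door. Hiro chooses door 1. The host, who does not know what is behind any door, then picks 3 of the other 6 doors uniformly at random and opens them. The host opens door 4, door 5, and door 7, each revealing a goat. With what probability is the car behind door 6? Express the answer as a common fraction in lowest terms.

Because the host chose which doors to open without knowing where the car is, the choice is independent of the prize location. Learning that none of the 3 opened doors holds the car simply rules out those 3 locations and leaves the remaining 4 doors still equally likely by symmetry.
So P(the car behind door 6) = 1/4.

1/4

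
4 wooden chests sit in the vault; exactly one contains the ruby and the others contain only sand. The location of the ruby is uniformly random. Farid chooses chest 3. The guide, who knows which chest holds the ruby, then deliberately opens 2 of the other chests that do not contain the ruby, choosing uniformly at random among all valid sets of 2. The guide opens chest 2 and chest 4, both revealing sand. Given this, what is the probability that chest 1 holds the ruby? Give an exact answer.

3/4

Apply Bayes' rule, conditioning on where the ruby actually is.
If it is in chest 1 (prior 1/4): the guide has no choice, probability 1; weight (1/4)·1 = 1/4.
If it is in either of chests 2 and 4 (prior 1/4 each): that chest was opened and seen not to hold the prize — ruled out; weight (1/4)·0 = 0 each.
If it is in chest 3 (prior 1/4): the guide has 3 equally likely choices, so probability 1/3; weight (1/4)·(1/3) = 1/12.
The weights sum to 1/3.
So P(the ruby in chest 1 | the guide opened chest 2 and chest 4) = (1/4) / (1/3) = 3/4.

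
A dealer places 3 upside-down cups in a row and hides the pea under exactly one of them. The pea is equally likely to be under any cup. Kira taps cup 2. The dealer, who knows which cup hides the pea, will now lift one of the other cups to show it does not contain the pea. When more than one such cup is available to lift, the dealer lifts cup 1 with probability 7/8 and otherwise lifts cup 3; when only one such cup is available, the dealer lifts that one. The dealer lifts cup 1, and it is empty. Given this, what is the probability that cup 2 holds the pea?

Consider each possible location of the pea in turn.
If it is under cup 1 (prior 1/3): the dealer opened cup 1, so this case is ruled out; weight (1/3)·0 = 0.
If it is under cup 2 (prior 1/3): cup 1 is available, opened with probability 7/8; weight (1/3)·(7/8) = 7/24.
If it is under cup 3 (prior 1/3): only cup 1 is available, probability 1; weight (1/3)·1 = 1/3.
The weights sum to 5/8.
So P(the pea under cup 2 | the dealer opened cup 1) = (7/24) / (5/8) = 7/15.

7/15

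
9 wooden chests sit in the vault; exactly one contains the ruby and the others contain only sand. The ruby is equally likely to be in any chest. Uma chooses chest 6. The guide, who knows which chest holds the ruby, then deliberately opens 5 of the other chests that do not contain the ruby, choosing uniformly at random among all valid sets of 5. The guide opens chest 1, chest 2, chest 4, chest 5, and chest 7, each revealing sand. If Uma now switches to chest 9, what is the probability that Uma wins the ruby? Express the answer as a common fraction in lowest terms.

Consider each possible location of the ruby in turn.
If it is in any of chests 1, 2, 4, 5, and 7 (prior 1/9 each): that chest was opened and seen not to hold the prize — ruled out; weight (1/9)·0 = 0 each.
If it is in any of chests 3, 8, and 9 (prior 1/9 each): the guide has 21 equally likely choices, so probability 1/21; weight (1/9)·(1/21) = 1/189 each.
If it is in chest 6 (prior 1/9): the guide has 56 equally likely choices, so probability 1/56; weight (1/9)·(1/56) = 1/504.
The weights sum to 1/56.
So P(the ruby in chest 9 | the guide opened chest 1, chest 2, chest 4, chest 5, and chest 7) = (1/189) / (1/56) = 8/27.

8/27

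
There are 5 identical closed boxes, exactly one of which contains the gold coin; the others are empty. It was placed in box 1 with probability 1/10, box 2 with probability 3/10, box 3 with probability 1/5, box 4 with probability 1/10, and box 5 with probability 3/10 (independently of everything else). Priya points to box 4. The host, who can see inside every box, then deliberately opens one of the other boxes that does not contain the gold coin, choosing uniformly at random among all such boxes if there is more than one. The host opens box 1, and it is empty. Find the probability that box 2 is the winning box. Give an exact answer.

Apply Bayes' rule, conditioning on where the gold coin actually is.
If it is in box 1 (prior 1/10): the host opened box 1, so this case is ruled out; weight (1/10)·0 = 0.
If it is in either of boxes 2 and 5 (prior 3/10 each): the host has 3 equally likely choices, so probability 1/3; weight (3/10)·(1/3) = 1/10 each.
If it is in box 3 (prior 1/5): the host has 3 equally likely choices, so probability 1/3; weight (1/5)·(1/3) = 1/15.
If it is in box 4 (prior 1/10): the host has 4 equally likely choices, so probability 1/4; weight (1/10)·(1/4) = 1/40.
The weights sum to 7/24.
So P(the gold coin in box 2 | the host opened box 1) = (1/10) / (7/24) = 12/35.

12/35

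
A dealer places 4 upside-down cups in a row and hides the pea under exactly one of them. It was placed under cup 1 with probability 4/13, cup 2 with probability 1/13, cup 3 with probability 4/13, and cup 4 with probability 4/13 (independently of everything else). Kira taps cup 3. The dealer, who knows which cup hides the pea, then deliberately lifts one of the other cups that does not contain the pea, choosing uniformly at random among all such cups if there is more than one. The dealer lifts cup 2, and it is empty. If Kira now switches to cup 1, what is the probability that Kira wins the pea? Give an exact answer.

3/8

Consider each possible location of the pea in turn.
If it is under either of cups 1 and 4 (prior 4/13 each): the dealer has 2 equally likely choices, so probability 1/2; weight (4/13)·(1/2) = 2/13 each.
If it is under cup 2 (prior 1/13): the dealer opened cup 2, so this case is ruled out; weight (1/13)·0 = 0.
If it is under cup 3 (prior 4/13): the dealer has 3 equally likely choices, so probability 1/3; weight (4/13)·(1/3) = 4/39.
The weights sum to 16/39.
So P(the pea under cup 1 | the dealer opened cup 2) = (2/13) / (16/39) = 3/8.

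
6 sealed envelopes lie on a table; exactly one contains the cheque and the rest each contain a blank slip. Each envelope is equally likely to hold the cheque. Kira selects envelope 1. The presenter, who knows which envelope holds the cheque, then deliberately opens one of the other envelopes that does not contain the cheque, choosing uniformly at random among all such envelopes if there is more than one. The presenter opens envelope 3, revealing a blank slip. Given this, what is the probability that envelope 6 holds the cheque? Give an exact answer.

Condition on the true location of the cheque.
If it is in envelope 1 (prior 1/6): the presenter has 5 equally likely choices, so probability 1/5; weight (1/6)·(1/5) = 1/30.
If it is in any of envelopes 2, 4, 5, and 6 (prior 1/6 each): the presenter has 4 equally likely choices, so probability 1/4; weight (1/6)·(1/4) = 1/24 each.
If it is in envelope 3 (prior 1/6): the presenter opened envelope 3, so this case is ruled out; weight (1/6)·0 = 0.
The weights sum to 1/5.
So P(the cheque in envelope 6 | the presenter opened envelope 3) = (1/24) / (1/5) = 5/24.

5/24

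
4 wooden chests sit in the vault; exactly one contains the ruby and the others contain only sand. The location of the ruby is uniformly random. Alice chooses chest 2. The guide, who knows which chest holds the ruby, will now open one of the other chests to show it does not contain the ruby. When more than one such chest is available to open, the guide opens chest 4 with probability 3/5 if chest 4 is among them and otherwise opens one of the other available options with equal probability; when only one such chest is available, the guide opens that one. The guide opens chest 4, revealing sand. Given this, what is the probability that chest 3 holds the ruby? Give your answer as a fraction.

Apply Bayes' rule, conditioning on where the ruby actually is.
If it is in any of chests 1, 2, and 3 (prior 1/4 each): chest 4 is available, opened with probability 3/5; weight (1/4)·(3/5) = 3/20 each.
If it is in chest 4 (prior 1/4): the guide opened chest 4, so this case is ruled out; weight (1/4)·0 = 0.
The weights sum to 9/20.
So P(the ruby in chest 3 | the guide opened chest 4) = (3/20) / (9/20) = 1/3.

1/3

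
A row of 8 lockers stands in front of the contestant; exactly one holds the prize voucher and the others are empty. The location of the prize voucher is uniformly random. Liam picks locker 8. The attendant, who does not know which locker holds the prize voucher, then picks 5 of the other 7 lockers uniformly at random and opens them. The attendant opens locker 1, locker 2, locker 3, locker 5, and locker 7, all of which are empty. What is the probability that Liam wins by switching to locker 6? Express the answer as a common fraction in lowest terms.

1/3

Because the attendant chose which lockers to open without knowing where the prize voucher is, the choice is independent of the prize location. Learning that none of the 5 opened lockers holds the prize voucher simply rules out those 5 locations and leaves the remaining 3 lockers still equally likely by symmetry.
So P(the prize voucher in locker 6) = 1/3.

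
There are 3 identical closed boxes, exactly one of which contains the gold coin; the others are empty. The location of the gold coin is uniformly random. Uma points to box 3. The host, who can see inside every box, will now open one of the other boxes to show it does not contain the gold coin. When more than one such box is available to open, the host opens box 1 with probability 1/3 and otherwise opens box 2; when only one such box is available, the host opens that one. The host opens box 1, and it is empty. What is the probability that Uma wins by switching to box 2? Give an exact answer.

Condition on the true location of the gold coin.
If it is in box 1 (prior 1/3): the host opened box 1, so this case is ruled out; weight (1/3)·0 = 0.
If it is in box 2 (prior 1/3): only box 1 is available, probability 1; weight (1/3)·1 = 1/3.
If it is in box 3 (prior 1/3): box 1 is available, opened with probability 1/3; weight (1/3)·(1/3) = 1/9.
The weights sum to 4/9.
So P(the gold coin in box 2 | the host opened box 1) = (1/3) / (4/9) = 3/4.

3/4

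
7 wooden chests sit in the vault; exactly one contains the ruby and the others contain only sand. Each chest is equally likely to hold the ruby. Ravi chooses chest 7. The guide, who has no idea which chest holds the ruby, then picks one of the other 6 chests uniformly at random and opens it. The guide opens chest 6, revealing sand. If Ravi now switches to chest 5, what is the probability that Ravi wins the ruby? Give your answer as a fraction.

Consider each possible location of the ruby in turn.
If it is in any of chests 1, 2, 3, 4, 5, and 7 (prior 1/7 each): the guide picks chest 6 with probability 1/6 regardless, and it is not the prize; weight (1/7)·(1/6) = 1/42 each.
If it is in chest 6 (prior 1/7): the guide opened chest 6, so this case is ruled out; weight (1/7)·0 = 0.
The weights sum to 1/7.
So P(the ruby in chest 5 | the guide opened chest 6) = (1/42) / (1/7) = 1/6.

1/6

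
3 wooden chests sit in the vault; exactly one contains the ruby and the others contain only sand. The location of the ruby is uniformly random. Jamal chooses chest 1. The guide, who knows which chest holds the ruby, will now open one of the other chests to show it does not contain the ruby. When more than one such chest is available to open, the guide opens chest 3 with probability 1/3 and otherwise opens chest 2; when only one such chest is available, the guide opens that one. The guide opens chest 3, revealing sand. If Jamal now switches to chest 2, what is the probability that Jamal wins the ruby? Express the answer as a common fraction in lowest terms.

3/4

Condition on the true location of the ruby.
If it is in chest 1 (prior 1/3): chest 3 is available, opened with probability 1/3; weight (1/3)·(1/3) = 1/9.
If it is in chest 2 (prior 1/3): only chest 3 is available, probability 1; weight (1/3)·1 = 1/3.
If it is in chest 3 (prior 1/3): the guide opened chest 3, so this case is ruled out; weight (1/3)·0 = 0.
The weights sum to 4/9.
So P(the ruby in chest 2 | the guide opened chest 3) = (1/3) / (4/9) = 3/4.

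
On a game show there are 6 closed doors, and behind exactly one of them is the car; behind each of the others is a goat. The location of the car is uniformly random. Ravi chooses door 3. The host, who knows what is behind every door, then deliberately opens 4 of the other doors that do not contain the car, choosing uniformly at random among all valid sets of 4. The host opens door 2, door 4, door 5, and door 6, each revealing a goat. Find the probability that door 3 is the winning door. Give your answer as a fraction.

1/6

Condition on the true location of the car.
If it is behind door 1 (prior 1/6): the host has no choice, probability 1; weight (1/6)·1 = 1/6.
If it is behind any of doors 2, 4, 5, and 6 (prior 1/6 each): that door was opened and seen not to hold the prize — ruled out; weight (1/6)·0 = 0 each.
If it is behind door 3 (prior 1/6): the host has 5 equally likely choices, so probability 1/5; weight (1/6)·(1/5) = 1/30.
The weights sum to 1/5.
So P(the car behind door 3 | the host opened door 2, door 4, door 5, and door 6) = (1/30) / (1/5) = 1/6.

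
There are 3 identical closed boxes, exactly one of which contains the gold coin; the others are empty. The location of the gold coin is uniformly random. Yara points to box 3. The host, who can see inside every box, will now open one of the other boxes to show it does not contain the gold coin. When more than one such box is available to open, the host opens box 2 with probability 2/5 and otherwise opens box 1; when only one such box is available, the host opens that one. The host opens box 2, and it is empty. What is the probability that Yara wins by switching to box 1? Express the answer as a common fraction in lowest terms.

Apply Bayes' rule, conditioning on where the gold coin actually is.
If it is in box 1 (prior 1/3): only box 2 is available, probability 1; weight (1/3)·1 = 1/3.
If it is in box 2 (prior 1/3): the host opened box 2, so this case is ruled out; weight (1/3)·0 = 0.
If it is in box 3 (prior 1/3): box 2 is available, opened with probability 2/5; weight (1/3)·(2/5) = 2/15.
The weights sum to 7/15.
So P(the gold coin in box 1 | the host opened box 2) = (1/3) / (7/15) = 5/7.

5/7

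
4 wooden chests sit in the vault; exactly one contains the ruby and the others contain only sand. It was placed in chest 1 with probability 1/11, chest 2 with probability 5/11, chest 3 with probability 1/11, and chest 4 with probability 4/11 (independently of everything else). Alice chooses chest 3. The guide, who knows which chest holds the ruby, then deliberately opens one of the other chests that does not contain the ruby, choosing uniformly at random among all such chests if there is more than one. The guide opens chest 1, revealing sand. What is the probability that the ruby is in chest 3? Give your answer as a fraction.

Consider each possible location of the ruby in turn.
If it is in chest 1 (prior 1/11): the guide opened chest 1, so this case is ruled out; weight (1/11)·0 = 0.
If it is in chest 2 (prior 5/11): the guide has 2 equally likely choices, so probability 1/2; weight (5/11)·(1/2) = 5/22.
If it is in chest 3 (prior 1/11): the guide has 3 equally likely choices, so probability 1/3; weight (1/11)·(1/3) = 1/33.
If it is in chest 4 (prior 4/11): the guide has 2 equally likely choices, so probability 1/2; weight (4/11)·(1/2) = 2/11.
The weights sum to 29/66.
So P(the ruby in chest 3 | the guide opened chest 1) = (1/33) / (29/66) = 2/29.

2/29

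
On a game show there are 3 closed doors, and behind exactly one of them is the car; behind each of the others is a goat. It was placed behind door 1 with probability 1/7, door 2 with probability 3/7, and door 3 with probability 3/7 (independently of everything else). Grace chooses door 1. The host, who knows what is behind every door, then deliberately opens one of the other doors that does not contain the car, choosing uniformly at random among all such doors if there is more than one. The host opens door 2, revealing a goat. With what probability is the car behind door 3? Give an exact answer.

6/7

Consider each possible location of the car in turn.
If it is behind door 1 (prior 1/7): the host has 2 equally likely choices, so probability 1/2; weight (1/7)·(1/2) = 1/14.
If it is behind door 2 (prior 3/7): the host opened door 2, so this case is ruled out; weight (3/7)·0 = 0.
If it is behind door 3 (prior 3/7): the host has no choice, probability 1; weight (3/7)·1 = 3/7.
The weights sum to 1/2.
So P(the car behind door 3 | the host opened door 2) = (3/7) / (1/2) = 6/7.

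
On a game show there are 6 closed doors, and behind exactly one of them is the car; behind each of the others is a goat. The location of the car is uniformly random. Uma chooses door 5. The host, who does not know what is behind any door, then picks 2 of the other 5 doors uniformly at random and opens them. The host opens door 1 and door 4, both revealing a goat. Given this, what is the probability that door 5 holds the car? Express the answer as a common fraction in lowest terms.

1/4

Because the host chose which doors to open without knowing where the car is, the choice is independent of the prize location. Learning that none of the 2 opened doors holds the car simply rules out those 2 locations and leaves the remaining 4 doors still equally likely by symmetry.
So P(the car behind door 5) = 1/4.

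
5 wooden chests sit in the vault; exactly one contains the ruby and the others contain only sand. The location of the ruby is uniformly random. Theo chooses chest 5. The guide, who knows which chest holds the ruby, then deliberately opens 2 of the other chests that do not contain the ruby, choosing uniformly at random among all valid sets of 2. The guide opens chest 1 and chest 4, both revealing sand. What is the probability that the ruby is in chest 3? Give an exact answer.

Condition on the true location of the ruby.
If it is in either of chests 1 and 4 (prior 1/5 each): that chest was opened and seen not to hold the prize — ruled out; weight (1/5)·0 = 0 each.
If it is in either of chests 2 and 3 (prior 1/5 each): the guide has 3 equally likely choices, so probability 1/3; weight (1/5)·(1/3) = 1/15 each.
If it is in chest 5 (prior 1/5): the guide has 6 equally likely choices, so probability 1/6; weight (1/5)·(1/6) = 1/30.
The weights sum to 1/6.
So P(the ruby in chest 3 | the guide opened chest 1 and chest 4) = (1/15) / (1/6) = 2/5.

2/5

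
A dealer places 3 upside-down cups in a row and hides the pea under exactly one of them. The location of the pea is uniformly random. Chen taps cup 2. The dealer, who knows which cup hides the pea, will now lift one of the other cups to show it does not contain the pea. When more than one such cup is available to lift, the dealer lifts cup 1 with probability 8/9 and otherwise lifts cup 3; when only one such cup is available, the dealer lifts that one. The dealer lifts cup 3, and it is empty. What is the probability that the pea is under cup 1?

9/10

Apply Bayes' rule, conditioning on where the pea actually is.
If it is under cup 1 (prior 1/3): only cup 3 is available, probability 1; weight (1/3)·1 = 1/3.
If it is under cup 2 (prior 1/3): cup 1 is available but not opened, probability 1/9; weight (1/3)·(1/9) = 1/27.
If it is under cup 3 (prior 1/3): the dealer opened cup 3, so this case is ruled out; weight (1/3)·0 = 0.
The weights sum to 10/27.
So P(the pea under cup 1 | the dealer opened cup 3) = (1/3) / (10/27) = 9/10.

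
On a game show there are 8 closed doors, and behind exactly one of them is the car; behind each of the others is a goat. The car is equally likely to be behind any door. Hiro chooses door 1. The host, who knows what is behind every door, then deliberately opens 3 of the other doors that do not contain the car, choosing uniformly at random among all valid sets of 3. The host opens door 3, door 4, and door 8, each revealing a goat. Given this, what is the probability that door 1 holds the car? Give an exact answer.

1/8

Consider each possible location of the car in turn.
If it is behind door 1 (prior 1/8): the host has 35 equally likely choices, so probability 1/35; weight (1/8)·(1/35) = 1/280.
If it is behind any of doors 2, 5, 6, and 7 (prior 1/8 each): the host has 20 equally likely choices, so probability 1/20; weight (1/8)·(1/20) = 1/160 each.
If it is behind any of doors 3, 4, and 8 (prior 1/8 each): that door was opened and seen not to hold the prize — ruled out; weight (1/8)·0 = 0 each.
The weights sum to 1/35.
So P(the car behind door 1 | the host opened door 3, door 4, and door 8) = (1/280) / (1/35) = 1/8.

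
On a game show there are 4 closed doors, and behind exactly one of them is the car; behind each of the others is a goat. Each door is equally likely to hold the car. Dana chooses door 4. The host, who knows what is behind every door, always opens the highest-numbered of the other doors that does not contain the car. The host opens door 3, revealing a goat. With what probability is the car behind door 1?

Condition on the true location of the car.
If it is behind any of doors 1, 2, and 4 (prior 1/4 each): door 3 is the highest-numbered option available, probability 1; weight (1/4)·1 = 1/4 each.
If it is behind door 3 (prior 1/4): the host opened door 3, so this case is ruled out; weight (1/4)·0 = 0.
The weights sum to 3/4.
So P(the car behind door 1 | the host opened door 3) = (1/4) / (3/4) = 1/3.

1/3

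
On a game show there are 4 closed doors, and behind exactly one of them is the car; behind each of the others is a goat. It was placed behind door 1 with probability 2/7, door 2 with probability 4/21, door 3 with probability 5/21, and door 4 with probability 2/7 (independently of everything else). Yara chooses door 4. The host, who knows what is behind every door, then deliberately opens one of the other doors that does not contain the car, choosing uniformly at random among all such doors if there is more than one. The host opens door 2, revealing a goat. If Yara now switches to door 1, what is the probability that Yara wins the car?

Apply Bayes' rule, conditioning on where the car actually is.
If it is behind door 1 (prior 2/7): the host has 2 equally likely choices, so probability 1/2; weight (2/7)·(1/2) = 1/7.
If it is behind door 2 (prior 4/21): the host opened door 2, so this case is ruled out; weight (4/21)·0 = 0.
If it is behind door 3 (prior 5/21): the host has 2 equally likely choices, so probability 1/2; weight (5/21)·(1/2) = 5/42.
If it is behind door 4 (prior 2/7): the host has 3 equally likely choices, so probability 1/3; weight (2/7)·(1/3) = 2/21.
The weights sum to 5/14.
So P(the car behind door 1 | the host opened door 2) = (1/7) / (5/14) = 2/5.

2/5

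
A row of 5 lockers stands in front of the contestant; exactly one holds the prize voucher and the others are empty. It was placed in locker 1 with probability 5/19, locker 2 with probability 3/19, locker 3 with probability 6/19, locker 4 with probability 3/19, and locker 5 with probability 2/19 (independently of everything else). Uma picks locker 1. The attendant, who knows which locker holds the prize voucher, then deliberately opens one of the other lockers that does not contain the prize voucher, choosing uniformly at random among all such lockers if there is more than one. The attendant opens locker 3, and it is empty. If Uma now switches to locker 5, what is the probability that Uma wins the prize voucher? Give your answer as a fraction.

Condition on the true location of the prize voucher.
If it is in locker 1 (prior 5/19): the attendant has 4 equally likely choices, so probability 1/4; weight (5/19)·(1/4) = 5/76.
If it is in either of lockers 2 and 4 (prior 3/19 each): the attendant has 3 equally likely choices, so probability 1/3; weight (3/19)·(1/3) = 1/19 each.
If it is in locker 3 (prior 6/19): the attendant opened locker 3, so this case is ruled out; weight (6/19)·0 = 0.
If it is in locker 5 (prior 2/19): the attendant has 3 equally likely choices, so probability 1/3; weight (2/19)·(1/3) = 2/57.
The weights sum to 47/228.
So P(the prize voucher in locker 5 | the attendant opened locker 3) = (2/57) / (47/228) = 8/47.

8/47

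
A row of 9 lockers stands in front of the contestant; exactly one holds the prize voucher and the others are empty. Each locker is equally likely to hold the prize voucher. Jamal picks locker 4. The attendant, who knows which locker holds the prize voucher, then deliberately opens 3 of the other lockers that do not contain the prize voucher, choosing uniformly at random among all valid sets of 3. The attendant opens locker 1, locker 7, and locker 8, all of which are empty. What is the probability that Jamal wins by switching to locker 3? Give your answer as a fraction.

8/45

Apply Bayes' rule, conditioning on where the prize voucher actually is.
If it is in any of lockers 1, 7, and 8 (prior 1/9 each): that locker was opened and seen not to hold the prize — ruled out; weight (1/9)·0 = 0 each.
If it is in any of lockers 2, 3, 5, 6, and 9 (prior 1/9 each): the attendant has 35 equally likely choices, so probability 1/35; weight (1/9)·(1/35) = 1/315 each.
If it is in locker 4 (prior 1/9): the attendant has 56 equally likely choices, so probability 1/56; weight (1/9)·(1/56) = 1/504.
The weights sum to 1/56.
So P(the prize voucher in locker 3 | the attendant opened locker 1, locker 7, and locker 8) = (1/315) / (1/56) = 8/45.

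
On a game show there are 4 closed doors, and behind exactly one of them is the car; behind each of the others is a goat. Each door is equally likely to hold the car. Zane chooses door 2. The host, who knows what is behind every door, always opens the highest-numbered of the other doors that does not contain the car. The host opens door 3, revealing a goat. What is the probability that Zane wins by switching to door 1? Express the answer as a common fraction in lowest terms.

Apply Bayes' rule, conditioning on where the car actually is.
If it is behind either of doors 1 and 2 (prior 1/4 each): the host would have opened door 4 instead, probability 0; weight (1/4)·0 = 0 each.
If it is behind door 3 (prior 1/4): the host opened door 3, so this case is ruled out; weight (1/4)·0 = 0.
If it is behind door 4 (prior 1/4): door 3 is the highest-numbered option available, probability 1; weight (1/4)·1 = 1/4.
The weights sum to 1/4.
So P(the car behind door 1 | the host opened door 3) = 0 / (1/4) = 0.

0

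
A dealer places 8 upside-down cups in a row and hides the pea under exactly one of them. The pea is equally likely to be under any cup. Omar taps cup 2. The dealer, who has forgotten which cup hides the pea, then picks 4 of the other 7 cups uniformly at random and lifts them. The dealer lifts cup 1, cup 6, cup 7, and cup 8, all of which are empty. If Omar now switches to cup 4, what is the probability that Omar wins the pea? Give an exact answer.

Consider each possible location of the pea in turn.
If it is under any of cups 1, 6, 7, and 8 (prior 1/8 each): that cup was opened and seen not to hold the prize — ruled out; weight (1/8)·0 = 0 each.
If it is under any of cups 2, 3, 4, and 5 (prior 1/8 each): the dealer picks exactly this set with probability 1/35 regardless, and none is the prize; weight (1/8)·(1/35) = 1/280 each.
The weights sum to 1/70.
So P(the pea under cup 4 | the dealer opened cup 1, cup 6, cup 7, and cup 8) = (1/280) / (1/70) = 1/4.

1/4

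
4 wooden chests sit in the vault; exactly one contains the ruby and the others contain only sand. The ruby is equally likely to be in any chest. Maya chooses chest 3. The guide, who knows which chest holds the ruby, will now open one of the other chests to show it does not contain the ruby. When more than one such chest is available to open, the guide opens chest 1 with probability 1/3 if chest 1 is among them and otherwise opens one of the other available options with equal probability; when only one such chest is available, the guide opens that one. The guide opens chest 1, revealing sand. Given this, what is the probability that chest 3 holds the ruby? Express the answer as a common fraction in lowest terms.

Consider each possible location of the ruby in turn.
If it is in chest 1 (prior 1/4): the guide opened chest 1, so this case is ruled out; weight (1/4)·0 = 0.
If it is in any of chests 2, 3, and 4 (prior 1/4 each): chest 1 is available, opened with probability 1/3; weight (1/4)·(1/3) = 1/12 each.
The weights sum to 1/4.
So P(the ruby in chest 3 | the guide opened chest 1) = (1/12) / (1/4) = 1/3.

1/3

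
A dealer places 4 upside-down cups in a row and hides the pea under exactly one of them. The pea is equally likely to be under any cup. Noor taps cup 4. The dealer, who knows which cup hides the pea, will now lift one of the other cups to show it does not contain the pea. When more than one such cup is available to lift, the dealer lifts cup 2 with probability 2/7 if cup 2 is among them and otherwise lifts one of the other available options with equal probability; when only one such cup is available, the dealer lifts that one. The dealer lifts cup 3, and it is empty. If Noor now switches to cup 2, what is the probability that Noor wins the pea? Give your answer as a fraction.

Apply Bayes' rule, conditioning on where the pea actually is.
If it is under cup 1 (prior 1/4): cup 2 is available but not opened, probability 5/7; weight (1/4)·(5/7) = 5/28.
If it is under cup 2 (prior 1/4): cup 2 holds the prize so is unavailable; the dealer chooses uniformly among the 2 others, probability 1/2; weight (1/4)·(1/2) = 1/8.
If it is under cup 3 (prior 1/4): the dealer opened cup 3, so this case is ruled out; weight (1/4)·0 = 0.
If it is under cup 4 (prior 1/4): cup 2 is available but not opened; cup 3 gets probability (1 − 2/7)/2 = 5/14; weight (1/4)·(5/14) = 5/56.
The weights sum to 11/28.
So P(the pea under cup 2 | the dealer opened cup 3) = (1/8) / (11/28) = 7/22.

7/22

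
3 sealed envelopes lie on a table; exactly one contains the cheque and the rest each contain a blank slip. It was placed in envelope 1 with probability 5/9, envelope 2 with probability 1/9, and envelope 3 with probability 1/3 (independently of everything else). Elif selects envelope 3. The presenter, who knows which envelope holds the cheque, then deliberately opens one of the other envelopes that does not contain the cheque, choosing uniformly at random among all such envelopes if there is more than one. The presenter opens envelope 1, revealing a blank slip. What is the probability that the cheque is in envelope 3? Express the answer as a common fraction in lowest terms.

3/5

Consider each possible location of the cheque in turn.
If it is in envelope 1 (prior 5/9): the presenter opened envelope 1, so this case is ruled out; weight (5/9)·0 = 0.
If it is in envelope 2 (prior 1/9): the presenter has no choice, probability 1; weight (1/9)·1 = 1/9.
If it is in envelope 3 (prior 1/3): the presenter has 2 equally likely choices, so probability 1/2; weight (1/3)·(1/2) = 1/6.
The weights sum to 5/18.
So P(the cheque in envelope 3 | the presenter opened envelope 1) = (1/6) / (5/18) = 3/5.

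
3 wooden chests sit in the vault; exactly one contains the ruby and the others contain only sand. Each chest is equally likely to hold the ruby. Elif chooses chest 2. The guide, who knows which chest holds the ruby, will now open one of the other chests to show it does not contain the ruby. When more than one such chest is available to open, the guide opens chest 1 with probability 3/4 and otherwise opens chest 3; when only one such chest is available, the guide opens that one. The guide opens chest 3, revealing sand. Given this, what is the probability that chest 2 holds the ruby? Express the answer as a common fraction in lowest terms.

Consider each possible location of the ruby in turn.
If it is in chest 1 (prior 1/3): only chest 3 is available, probability 1; weight (1/3)·1 = 1/3.
If it is in chest 2 (prior 1/3): chest 1 is available but not opened, probability 1/4; weight (1/3)·(1/4) = 1/12.
If it is in chest 3 (prior 1/3): the guide opened chest 3, so this case is ruled out; weight (1/3)·0 = 0.
The weights sum to 5/12.
So P(the ruby in chest 2 | the guide opened chest 3) = (1/12) / (5/12) = 1/5.

1/5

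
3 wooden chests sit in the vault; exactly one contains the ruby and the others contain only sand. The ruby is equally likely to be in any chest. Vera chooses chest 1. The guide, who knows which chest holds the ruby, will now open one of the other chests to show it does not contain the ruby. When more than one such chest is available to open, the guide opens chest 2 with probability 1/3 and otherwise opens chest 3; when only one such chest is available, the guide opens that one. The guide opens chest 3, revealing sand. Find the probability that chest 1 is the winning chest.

2/5

Apply Bayes' rule, conditioning on where the ruby actually is.
If it is in chest 1 (prior 1/3): chest 2 is available but not opened, probability 2/3; weight (1/3)·(2/3) = 2/9.
If it is in chest 2 (prior 1/3): only chest 3 is available, probability 1; weight (1/3)·1 = 1/3.
If it is in chest 3 (prior 1/3): the guide opened chest 3, so this case is ruled out; weight (1/3)·0 = 0.
The weights sum to 5/9.
So P(the ruby in chest 1 | the guide opened chest 3) = (2/9) / (5/9) = 2/5.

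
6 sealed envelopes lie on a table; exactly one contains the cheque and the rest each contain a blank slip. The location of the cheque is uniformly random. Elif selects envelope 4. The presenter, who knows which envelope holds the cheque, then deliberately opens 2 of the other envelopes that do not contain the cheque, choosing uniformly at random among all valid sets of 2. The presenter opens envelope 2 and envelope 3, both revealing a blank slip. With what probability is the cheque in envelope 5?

Consider each possible location of the cheque in turn.
If it is in any of envelopes 1, 5, and 6 (prior 1/6 each): the presenter has 6 equally likely choices, so probability 1/6; weight (1/6)·(1/6) = 1/36 each.
If it is in either of envelopes 2 and 3 (prior 1/6 each): that envelope was opened and seen not to hold the prize — ruled out; weight (1/6)·0 = 0 each.
If it is in envelope 4 (prior 1/6): the presenter has 10 equally likely choices, so probability 1/10; weight (1/6)·(1/10) = 1/60.
The weights sum to 1/10.
So P(the cheque in envelope 5 | the presenter opened envelope 2 and envelope 3) = (1/36) / (1/10) = 5/18.

5/18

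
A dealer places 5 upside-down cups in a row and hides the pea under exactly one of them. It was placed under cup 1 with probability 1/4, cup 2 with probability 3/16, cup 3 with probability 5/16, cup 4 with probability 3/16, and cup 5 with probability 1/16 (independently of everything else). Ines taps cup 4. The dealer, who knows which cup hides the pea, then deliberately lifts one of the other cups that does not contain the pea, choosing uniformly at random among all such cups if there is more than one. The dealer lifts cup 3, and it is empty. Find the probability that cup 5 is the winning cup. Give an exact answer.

4/41

Consider each possible location of the pea in turn.
If it is under cup 1 (prior 1/4): the dealer has 3 equally likely choices, so probability 1/3; weight (1/4)·(1/3) = 1/12.
If it is under cup 2 (prior 3/16): the dealer has 3 equally likely choices, so probability 1/3; weight (3/16)·(1/3) = 1/16.
If it is under cup 3 (prior 5/16): the dealer opened cup 3, so this case is ruled out; weight (5/16)·0 = 0.
If it is under cup 4 (prior 3/16): the dealer has 4 equally likely choices, so probability 1/4; weight (3/16)·(1/4) = 3/64.
If it is under cup 5 (prior 1/16): the dealer has 3 equally likely choices, so probability 1/3; weight (1/16)·(1/3) = 1/48.
The weights sum to 41/192.
So P(the pea under cup 5 | the dealer opened cup 3) = (1/48) / (41/192) = 4/41.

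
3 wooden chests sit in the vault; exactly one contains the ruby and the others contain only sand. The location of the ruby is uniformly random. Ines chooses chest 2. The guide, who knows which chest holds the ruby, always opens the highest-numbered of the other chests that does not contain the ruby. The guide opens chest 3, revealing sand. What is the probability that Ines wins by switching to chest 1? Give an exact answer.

1/2

Condition on the true location of the ruby.
If it is in either of chests 1 and 2 (prior 1/3 each): chest 3 is the highest-numbered option available, probability 1; weight (1/3)·1 = 1/3 each.
If it is in chest 3 (prior 1/3): the guide opened chest 3, so this case is ruled out; weight (1/3)·0 = 0.
The weights sum to 2/3.
So P(the ruby in chest 1 | the guide opened chest 3) = (1/3) / (2/3) = 1/2.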